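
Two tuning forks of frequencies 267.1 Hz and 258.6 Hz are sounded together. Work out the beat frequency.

8.5 Hz

f_beat = |f₁ − f₂|.
|267.1 − 258.6| = 8.5 Hz.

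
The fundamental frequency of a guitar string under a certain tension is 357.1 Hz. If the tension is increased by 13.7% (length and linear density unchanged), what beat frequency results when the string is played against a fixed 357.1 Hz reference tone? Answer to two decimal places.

For a string, f ∝ √T, so the new frequency is 357.1·√1.137 = 380.7765 Hz.
f_beat = |380.7765 − 357.1| = 23.68 Hz.

23.68 Hz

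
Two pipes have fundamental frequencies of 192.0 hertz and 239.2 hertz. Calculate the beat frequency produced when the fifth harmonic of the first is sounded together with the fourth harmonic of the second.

3.2 Hz

Fifth harmonic of the first: 5·192.0 = 960.0 Hz.
Fourth harmonic of the second: 4·239.2 = 956.8 Hz.
f_beat = |960.0 − 956.8| = 3.2 Hz.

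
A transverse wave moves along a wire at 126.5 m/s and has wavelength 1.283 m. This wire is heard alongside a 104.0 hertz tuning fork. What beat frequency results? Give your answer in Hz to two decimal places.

Source frequency f = v/λ = 126.5/1.283 = 98.5970 Hz.
f_beat = |98.5970 − 104.0| = 5.40 Hz.

5.40 Hz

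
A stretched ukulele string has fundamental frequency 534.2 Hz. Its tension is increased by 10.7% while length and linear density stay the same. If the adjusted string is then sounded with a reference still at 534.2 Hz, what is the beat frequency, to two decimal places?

For a string, f ∝ √T, so the new frequency is 534.2·√1.107 = 562.0535 Hz.
f_beat = |562.0535 − 534.2| = 27.85 Hz.

27.85 Hz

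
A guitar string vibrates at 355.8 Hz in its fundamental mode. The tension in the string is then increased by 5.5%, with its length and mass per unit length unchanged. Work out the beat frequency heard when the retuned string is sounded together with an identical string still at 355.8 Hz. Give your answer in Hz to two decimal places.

9.65 Hz

For a string, f ∝ √T, so the new frequency is 355.8·√1.055 = 365.4535 Hz.
f_beat = |365.4535 − 355.8| = 9.65 Hz.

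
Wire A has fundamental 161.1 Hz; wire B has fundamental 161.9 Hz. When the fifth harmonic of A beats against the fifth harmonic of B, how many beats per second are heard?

4.0 Hz

Fifth harmonic of the first: 5·161.1 = 805.5 Hz.
Fifth harmonic of the second: 5·161.9 = 809.5 Hz.
f_beat = |805.5 − 809.5| = 4.0 Hz.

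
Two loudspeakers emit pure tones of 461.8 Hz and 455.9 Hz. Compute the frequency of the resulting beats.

5.9 Hz

f_beat = |f₁ − f₂|.
|461.8 − 455.9| = 5.9 Hz.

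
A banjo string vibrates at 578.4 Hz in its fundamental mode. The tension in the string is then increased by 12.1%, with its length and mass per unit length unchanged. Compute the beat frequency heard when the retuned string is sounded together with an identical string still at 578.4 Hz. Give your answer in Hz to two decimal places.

33.99 Hz

For a string, f ∝ √T, so the new frequency is 578.4·√1.121 = 612.3942 Hz.
f_beat = |612.3942 − 578.4| = 33.99 Hz.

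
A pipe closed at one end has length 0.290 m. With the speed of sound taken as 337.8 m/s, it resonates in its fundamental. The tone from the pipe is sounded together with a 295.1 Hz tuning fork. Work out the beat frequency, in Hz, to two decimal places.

Closed pipe (odd harmonics): f_n = n·v/(4L) = 1·337.8/(4·0.290) = 291.2069 Hz.
f_beat = |291.2069 − 295.1| = 3.89 Hz.

3.89 Hz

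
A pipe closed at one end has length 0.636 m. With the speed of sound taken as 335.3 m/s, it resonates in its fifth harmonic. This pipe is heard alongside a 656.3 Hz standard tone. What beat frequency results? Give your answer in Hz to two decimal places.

2.70 Hz

Closed pipe (odd harmonics): f_n = n·v/(4L) = 5·335.3/(4·0.636) = 659.0016 Hz.
f_beat = |659.0016 − 656.3| = 2.70 Hz.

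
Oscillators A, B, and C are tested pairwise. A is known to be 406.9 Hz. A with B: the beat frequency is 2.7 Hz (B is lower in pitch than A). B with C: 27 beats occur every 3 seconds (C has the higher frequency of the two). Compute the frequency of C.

B is below A, so f_B = 406.9 − 2.7 = 404.2 Hz.
B–C: Beat frequency = 27/3 = 9 Hz.
C is above B, so f_C = 404.2 + 9 = 413.2 Hz.

413.2 Hz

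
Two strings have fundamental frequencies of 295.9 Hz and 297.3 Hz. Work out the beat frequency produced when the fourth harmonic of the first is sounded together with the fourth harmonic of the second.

Fourth harmonic of the first: 4·295.9 = 1183.6 Hz.
Fourth harmonic of the second: 4·297.3 = 1189.2 Hz.
f_beat = |1183.6 − 1189.2| = 5.6 Hz.

5.6 Hz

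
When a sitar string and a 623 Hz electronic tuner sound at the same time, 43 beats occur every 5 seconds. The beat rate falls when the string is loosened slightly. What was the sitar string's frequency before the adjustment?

631.6 Hz

Beat frequency = 43/5 = 8.6 Hz.
|f − 623| = 8.6, so the sitar string was at either 614.4 Hz or 631.6 Hz.
Reducing tension lowers a string's frequency; the adjustment lowers the sitar string's frequency.
The beat rate fell, so the adjustment moved the sitar string toward 623 Hz — it must have started above the reference.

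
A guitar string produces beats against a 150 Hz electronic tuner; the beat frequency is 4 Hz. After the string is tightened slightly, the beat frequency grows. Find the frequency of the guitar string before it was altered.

|f − 150| = 4, so the guitar string was at either 146 Hz or 154 Hz.
Increasing tension raises a string's frequency; the adjustment raises the guitar string's frequency.
The beat rate rose, so the adjustment moved the guitar string further from 150 Hz — it was already above the reference.

154 Hz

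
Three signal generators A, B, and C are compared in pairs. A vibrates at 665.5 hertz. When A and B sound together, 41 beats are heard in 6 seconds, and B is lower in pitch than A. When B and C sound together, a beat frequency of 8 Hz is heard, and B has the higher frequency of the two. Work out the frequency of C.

650.6667 Hz

A–B: Beat frequency = 41/6 = 6.8333 Hz.
B is below A, so f_B = 665.5 − 6.8333 = 658.6667 Hz.
C is below B, so f_C = 658.6667 − 8 = 650.6667 Hz.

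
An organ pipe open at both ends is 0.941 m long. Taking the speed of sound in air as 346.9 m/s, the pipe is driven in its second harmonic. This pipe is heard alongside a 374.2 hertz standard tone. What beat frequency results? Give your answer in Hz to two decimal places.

5.55 Hz

Open pipe: f_n = n·v/(2L) = 2·346.9/(2·0.941) = 368.6504 Hz.
f_beat = |368.6504 − 374.2| = 5.55 Hz.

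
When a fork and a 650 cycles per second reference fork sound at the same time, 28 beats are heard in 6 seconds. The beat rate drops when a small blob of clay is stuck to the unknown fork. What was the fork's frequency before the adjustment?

Beat frequency = 28/6 = 4.6667 Hz.
|f − 650| = 4.6667, so the fork was at either 645.3333 Hz or 654.6667 Hz.
Adding mass to a fork lowers its frequency; the adjustment lowers the fork's frequency.
The beat rate fell, so the adjustment moved the fork toward 650 Hz — it must have started above the reference.

654.6667 Hz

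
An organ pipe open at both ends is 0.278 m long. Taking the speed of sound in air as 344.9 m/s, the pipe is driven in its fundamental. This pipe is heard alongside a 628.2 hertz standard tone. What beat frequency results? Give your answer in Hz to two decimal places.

7.88 Hz

Open pipe: f_n = n·v/(2L) = 1·344.9/(2·0.278) = 620.3237 Hz.
f_beat = |620.3237 − 628.2| = 7.88 Hz.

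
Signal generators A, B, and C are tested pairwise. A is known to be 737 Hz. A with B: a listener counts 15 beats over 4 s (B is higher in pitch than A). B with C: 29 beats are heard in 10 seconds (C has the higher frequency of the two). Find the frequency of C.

743.65 Hz

A–B: Beat frequency = 15/4 = 3.75 Hz.
B is above A, so f_B = 737 + 3.75 = 740.75 Hz.
B–C: Beat frequency = 29/10 = 2.9 Hz.
C is above B, so f_C = 740.75 + 2.9 = 743.65 Hz.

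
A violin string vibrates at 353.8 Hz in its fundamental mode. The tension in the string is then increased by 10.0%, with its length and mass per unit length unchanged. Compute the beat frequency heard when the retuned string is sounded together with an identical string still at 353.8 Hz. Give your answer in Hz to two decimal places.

For a string, f ∝ √T, so the new frequency is 353.8·√1.100 = 371.0686 Hz.
f_beat = |371.0686 − 353.8| = 17.27 Hz.

17.27 Hz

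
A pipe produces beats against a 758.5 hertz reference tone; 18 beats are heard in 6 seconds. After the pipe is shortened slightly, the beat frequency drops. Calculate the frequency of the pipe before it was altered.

Beat frequency = 18/6 = 3 Hz.
|f − 758.5| = 3, so the pipe was at either 755.5 Hz or 761.5 Hz.
A shorter pipe has a higher fundamental; the adjustment raises the pipe's frequency.
The beat rate fell, so the adjustment moved the pipe toward 758.5 Hz — it must have started below the reference.

755.5 Hz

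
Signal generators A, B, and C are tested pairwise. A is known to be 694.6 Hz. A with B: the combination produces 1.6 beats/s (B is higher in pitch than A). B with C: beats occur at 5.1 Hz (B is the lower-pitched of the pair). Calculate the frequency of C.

B is above A, so f_B = 694.6 + 1.6 = 696.2 Hz.
C is above B, so f_C = 696.2 + 5.1 = 701.3 Hz.

701.3 Hz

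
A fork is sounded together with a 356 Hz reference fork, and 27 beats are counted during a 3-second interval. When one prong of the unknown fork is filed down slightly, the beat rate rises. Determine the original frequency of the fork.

Beat frequency = 27/3 = 9 Hz.
|f − 356| = 9, so the fork was at either 347 Hz or 365 Hz.
Filing a prong removes mass and raises the fork's frequency; the adjustment raises the fork's frequency.
The beat rate rose, so the adjustment moved the fork further from 356 Hz — it was already above the reference.

365 Hz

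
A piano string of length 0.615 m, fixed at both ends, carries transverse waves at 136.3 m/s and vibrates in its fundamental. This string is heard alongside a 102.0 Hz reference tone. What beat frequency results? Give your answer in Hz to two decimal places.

8.81 Hz

For a string fixed at both ends, f_n = n·v/(2L) = 1·136.3/(2·0.615) = 110.8130 Hz.
f_beat = |110.8130 − 102.0| = 8.81 Hz.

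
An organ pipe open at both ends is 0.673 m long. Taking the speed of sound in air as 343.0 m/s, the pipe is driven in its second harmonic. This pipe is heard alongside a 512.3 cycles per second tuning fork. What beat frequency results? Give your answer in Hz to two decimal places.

2.64 Hz

Open pipe: f_n = n·v/(2L) = 2·343.0/(2·0.673) = 509.6582 Hz.
f_beat = |509.6582 − 512.3| = 2.64 Hz.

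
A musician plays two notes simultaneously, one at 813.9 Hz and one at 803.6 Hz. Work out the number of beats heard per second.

10.3 Hz

The beat frequency equals the magnitude of the frequency difference.
|813.9 − 803.6| = 10.3 Hz.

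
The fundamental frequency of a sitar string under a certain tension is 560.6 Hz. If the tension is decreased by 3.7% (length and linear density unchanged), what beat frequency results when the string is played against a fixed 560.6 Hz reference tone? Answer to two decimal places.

10.47 Hz

For a string, f ∝ √T, so the new frequency is 560.6·√0.963 = 550.1312 Hz.
f_beat = |550.1312 − 560.6| = 10.47 Hz.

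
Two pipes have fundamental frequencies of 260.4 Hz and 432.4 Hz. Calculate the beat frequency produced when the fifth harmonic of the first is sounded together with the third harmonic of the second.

4.8 Hz

Fifth harmonic of the first: 5·260.4 = 1302.0 Hz.
Third harmonic of the second: 3·432.4 = 1297.2 Hz.
f_beat = |1302.0 − 1297.2| = 4.8 Hz.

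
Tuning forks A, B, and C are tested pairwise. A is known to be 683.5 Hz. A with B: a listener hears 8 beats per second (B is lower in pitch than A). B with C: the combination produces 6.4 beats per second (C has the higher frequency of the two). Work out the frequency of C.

B is below A, so f_B = 683.5 − 8 = 675.5 Hz.
C is above B, so f_C = 675.5 + 6.4 = 681.9 Hz.

681.9 Hz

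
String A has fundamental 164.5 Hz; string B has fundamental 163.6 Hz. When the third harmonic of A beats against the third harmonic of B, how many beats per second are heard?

Third harmonic of the first: 3·164.5 = 493.5 Hz.
Third harmonic of the second: 3·163.6 = 490.8 Hz.
f_beat = |493.5 − 490.8| = 2.7 Hz.

2.7 Hz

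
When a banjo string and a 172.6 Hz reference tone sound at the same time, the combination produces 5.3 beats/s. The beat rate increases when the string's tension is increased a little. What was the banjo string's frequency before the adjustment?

|f − 172.6| = 5.3, so the banjo string was at either 167.3 Hz or 177.9 Hz.
Higher tension means higher frequency; the adjustment raises the banjo string's frequency.
The beat rate rose, so the adjustment moved the banjo string further from 172.6 Hz — it was already above the reference.

177.9 Hz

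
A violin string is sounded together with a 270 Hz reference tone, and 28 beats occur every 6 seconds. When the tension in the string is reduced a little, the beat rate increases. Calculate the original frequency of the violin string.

Beat frequency = 28/6 = 4.6667 Hz.
|f − 270| = 4.6667, so the violin string was at either 265.3333 Hz or 274.6667 Hz.
Lower tension means lower frequency; the adjustment lowers the violin string's frequency.
The beat rate rose, so the adjustment moved the violin string further from 270 Hz — it was already below the reference.

265.3333 Hz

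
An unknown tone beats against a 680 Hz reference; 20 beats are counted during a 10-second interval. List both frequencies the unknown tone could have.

678 Hz or 682 Hz

Beat frequency = 20/10 = 2 Hz.
|f − 680| = 2, so f = 680 ± 2.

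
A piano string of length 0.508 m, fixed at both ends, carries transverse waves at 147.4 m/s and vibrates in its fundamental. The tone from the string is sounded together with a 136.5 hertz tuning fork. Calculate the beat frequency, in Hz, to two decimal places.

8.58 Hz

For a string fixed at both ends, f_n = n·v/(2L) = 1·147.4/(2·0.508) = 145.0787 Hz.
f_beat = |145.0787 − 136.5| = 8.58 Hz.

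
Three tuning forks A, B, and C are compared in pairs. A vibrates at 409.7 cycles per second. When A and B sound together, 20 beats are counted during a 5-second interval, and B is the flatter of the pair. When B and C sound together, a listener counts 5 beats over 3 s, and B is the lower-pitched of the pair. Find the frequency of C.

407.3667 Hz

A–B: Beat frequency = 20/5 = 4 Hz.
B is below A, so f_B = 409.7 − 4 = 405.7 Hz.
B–C: Beat frequency = 5/3 = 1.6667 Hz.
C is above B, so f_C = 405.7 + 1.6667 = 407.3667 Hz.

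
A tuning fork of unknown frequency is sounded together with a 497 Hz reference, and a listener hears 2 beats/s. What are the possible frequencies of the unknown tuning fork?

495 Hz or 499 Hz

|f − 497| = 2, so f = 497 ± 2.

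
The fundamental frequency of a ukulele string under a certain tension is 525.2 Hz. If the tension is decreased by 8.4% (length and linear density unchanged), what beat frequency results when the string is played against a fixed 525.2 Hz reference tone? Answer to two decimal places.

22.54 Hz

For a string, f ∝ √T, so the new frequency is 525.2·√0.916 = 502.6578 Hz.
f_beat = |502.6578 − 525.2| = 22.54 Hz.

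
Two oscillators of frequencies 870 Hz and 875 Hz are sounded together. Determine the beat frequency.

The beat frequency equals the magnitude of the frequency difference.
|870 − 875| = 5 Hz.

5 Hz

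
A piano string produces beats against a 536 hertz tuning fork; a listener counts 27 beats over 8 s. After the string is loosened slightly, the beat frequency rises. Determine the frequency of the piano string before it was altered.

Beat frequency = 27/8 = 3.375 Hz.
|f − 536| = 3.375, so the piano string was at either 532.625 Hz or 539.375 Hz.
Reducing tension lowers a string's frequency; the adjustment lowers the piano string's frequency.
The beat rate rose, so the adjustment moved the piano string further from 536 Hz — it was already below the reference.

532.625 Hz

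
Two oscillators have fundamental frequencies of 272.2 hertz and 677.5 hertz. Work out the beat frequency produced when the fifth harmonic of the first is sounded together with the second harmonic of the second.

Fifth harmonic of the first: 5·272.2 = 1361.0 Hz.
Second harmonic of the second: 2·677.5 = 1355.0 Hz.
f_beat = |1361.0 − 1355.0| = 6.0 Hz.

6.0 Hz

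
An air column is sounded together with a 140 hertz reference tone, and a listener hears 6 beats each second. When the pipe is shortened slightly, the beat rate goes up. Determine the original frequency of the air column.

146 Hz

|f − 140| = 6, so the air column was at either 134 Hz or 146 Hz.
A shorter pipe has a higher fundamental; the adjustment raises the air column's frequency.
The beat rate rose, so the adjustment moved the air column further from 140 Hz — it was already above the reference.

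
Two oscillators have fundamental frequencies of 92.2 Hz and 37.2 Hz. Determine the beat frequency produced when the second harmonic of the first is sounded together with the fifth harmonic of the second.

1.6 Hz

Second harmonic of the first: 2·92.2 = 184.4 Hz.
Fifth harmonic of the second: 5·37.2 = 186.0 Hz.
f_beat = |184.4 − 186.0| = 1.6 Hz.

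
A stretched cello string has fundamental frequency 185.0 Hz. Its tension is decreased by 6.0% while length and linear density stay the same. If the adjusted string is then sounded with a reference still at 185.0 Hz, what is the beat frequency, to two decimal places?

For a string, f ∝ √T, so the new frequency is 185.0·√0.940 = 179.3642 Hz.
f_beat = |179.3642 − 185.0| = 5.64 Hz.

5.64 Hz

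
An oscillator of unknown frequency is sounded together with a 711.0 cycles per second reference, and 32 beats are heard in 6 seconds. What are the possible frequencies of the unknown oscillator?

Beat frequency = 32/6 = 5.3333 Hz.
|f − 711.0| = 5.3333, so f = 711.0 ± 5.3333.

705.6667 Hz or 716.3333 Hz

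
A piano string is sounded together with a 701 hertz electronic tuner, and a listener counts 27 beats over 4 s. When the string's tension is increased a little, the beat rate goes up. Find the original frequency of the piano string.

Beat frequency = 27/4 = 6.75 Hz.
|f − 701| = 6.75, so the piano string was at either 694.25 Hz or 707.75 Hz.
Higher tension means higher frequency; the adjustment raises the piano string's frequency.
The beat rate rose, so the adjustment moved the piano string further from 701 Hz — it was already above the reference.

707.75 Hz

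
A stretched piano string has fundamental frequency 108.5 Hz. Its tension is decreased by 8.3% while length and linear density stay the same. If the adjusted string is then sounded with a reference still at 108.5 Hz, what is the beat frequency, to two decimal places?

4.60 Hz

For a string, f ∝ √T, so the new frequency is 108.5·√0.917 = 103.8997 Hz.
f_beat = |103.8997 − 108.5| = 4.60 Hz.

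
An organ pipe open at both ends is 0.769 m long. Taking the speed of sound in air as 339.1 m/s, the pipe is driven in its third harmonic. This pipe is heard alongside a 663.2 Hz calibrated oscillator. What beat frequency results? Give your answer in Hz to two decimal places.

1.76 Hz

Open pipe: f_n = n·v/(2L) = 3·339.1/(2·0.769) = 661.4434 Hz.
f_beat = |661.4434 − 663.2| = 1.76 Hz.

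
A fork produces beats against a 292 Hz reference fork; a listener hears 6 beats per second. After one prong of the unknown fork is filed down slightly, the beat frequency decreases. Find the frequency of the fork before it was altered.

|f − 292| = 6, so the fork was at either 286 Hz or 298 Hz.
Filing a prong removes mass and raises the fork's frequency; the adjustment raises the fork's frequency.
The beat rate fell, so the adjustment moved the fork toward 292 Hz — it must have started below the reference.

286 Hz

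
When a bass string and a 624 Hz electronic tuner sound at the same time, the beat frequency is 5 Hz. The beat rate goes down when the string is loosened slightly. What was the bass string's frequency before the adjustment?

629 Hz

|f − 624| = 5, so the bass string was at either 619 Hz or 629 Hz.
Reducing tension lowers a string's frequency; the adjustment lowers the bass string's frequency.
The beat rate fell, so the adjustment moved the bass string toward 624 Hz — it must have started above the reference.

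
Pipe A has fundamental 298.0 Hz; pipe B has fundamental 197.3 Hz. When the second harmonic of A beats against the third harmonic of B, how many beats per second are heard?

Second harmonic of the first: 2·298.0 = 596.0 Hz.
Third harmonic of the second: 3·197.3 = 591.9 Hz.
f_beat = |596.0 − 591.9| = 4.1 Hz.

4.1 Hz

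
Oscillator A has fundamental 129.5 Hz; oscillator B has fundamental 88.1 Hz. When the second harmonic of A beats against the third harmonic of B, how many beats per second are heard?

Second harmonic of the first: 2·129.5 = 259.0 Hz.
Third harmonic of the second: 3·88.1 = 264.3 Hz.
f_beat = |259.0 − 264.3| = 5.3 Hz.

5.3 Hz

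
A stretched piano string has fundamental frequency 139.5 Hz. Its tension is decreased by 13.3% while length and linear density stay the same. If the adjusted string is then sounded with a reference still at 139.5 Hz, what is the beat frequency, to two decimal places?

9.61 Hz

For a string, f ∝ √T, so the new frequency is 139.5·√0.867 = 129.8924 Hz.
f_beat = |129.8924 − 139.5| = 9.61 Hz.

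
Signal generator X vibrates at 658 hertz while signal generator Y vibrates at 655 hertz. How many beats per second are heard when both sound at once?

3 Hz

f_beat = |f₁ − f₂|.
|658 − 655| = 3 Hz.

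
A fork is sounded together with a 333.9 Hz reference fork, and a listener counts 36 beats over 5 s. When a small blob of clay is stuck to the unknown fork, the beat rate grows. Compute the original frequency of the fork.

Beat frequency = 36/5 = 7.2 Hz.
|f − 333.9| = 7.2, so the fork was at either 326.7 Hz or 341.1 Hz.
Adding mass to a fork lowers its frequency; the adjustment lowers the fork's frequency.
The beat rate rose, so the adjustment moved the fork further from 333.9 Hz — it was already below the reference.

326.7 Hz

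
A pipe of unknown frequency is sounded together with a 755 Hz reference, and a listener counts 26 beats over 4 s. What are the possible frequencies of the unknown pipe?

Beat frequency = 26/4 = 6.5 Hz.
|f − 755| = 6.5, so f = 755 ± 6.5.

748.5 Hz or 761.5 Hz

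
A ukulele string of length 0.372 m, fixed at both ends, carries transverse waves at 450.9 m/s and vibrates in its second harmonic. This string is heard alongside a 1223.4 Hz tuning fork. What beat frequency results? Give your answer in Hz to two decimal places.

For a string fixed at both ends, f_n = n·v/(2L) = 2·450.9/(2·0.372) = 1212.0968 Hz.
f_beat = |1212.0968 − 1223.4| = 11.30 Hz.

11.30 Hz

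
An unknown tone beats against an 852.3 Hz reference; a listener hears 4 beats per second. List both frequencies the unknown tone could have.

848.3 Hz or 856.3 Hz

|f − 852.3| = 4, so f = 852.3 ± 4.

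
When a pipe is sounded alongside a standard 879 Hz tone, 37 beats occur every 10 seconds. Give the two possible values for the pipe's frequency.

875.3 Hz or 882.7 Hz

Beat frequency = 37/10 = 3.7 Hz.
|f − 879| = 3.7, so f = 879 ± 3.7.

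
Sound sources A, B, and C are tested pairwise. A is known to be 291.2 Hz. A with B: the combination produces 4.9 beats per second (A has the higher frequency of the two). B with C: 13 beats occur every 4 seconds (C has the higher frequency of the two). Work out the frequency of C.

289.55 Hz

B is below A, so f_B = 291.2 − 4.9 = 286.3 Hz.
B–C: Beat frequency = 13/4 = 3.25 Hz.
C is above B, so f_C = 286.3 + 3.25 = 289.55 Hz.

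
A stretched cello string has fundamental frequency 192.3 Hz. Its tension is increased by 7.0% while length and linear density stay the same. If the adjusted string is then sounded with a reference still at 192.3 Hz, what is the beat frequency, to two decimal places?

For a string, f ∝ √T, so the new frequency is 192.3·√1.070 = 198.9167 Hz.
f_beat = |198.9167 − 192.3| = 6.62 Hz.

6.62 Hz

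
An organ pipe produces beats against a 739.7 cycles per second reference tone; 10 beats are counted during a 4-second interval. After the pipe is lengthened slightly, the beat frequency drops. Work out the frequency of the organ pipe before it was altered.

742.2 Hz

Beat frequency = 10/4 = 2.5 Hz.
|f − 739.7| = 2.5, so the organ pipe was at either 737.2 Hz or 742.2 Hz.
A longer pipe has a lower fundamental; the adjustment lowers the organ pipe's frequency.
The beat rate fell, so the adjustment moved the organ pipe toward 739.7 Hz — it must have started above the reference.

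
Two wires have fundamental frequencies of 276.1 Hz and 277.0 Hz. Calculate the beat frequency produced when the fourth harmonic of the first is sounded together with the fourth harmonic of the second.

3.6 Hz

Fourth harmonic of the first: 4·276.1 = 1104.4 Hz.
Fourth harmonic of the second: 4·277.0 = 1108.0 Hz.
f_beat = |1104.4 − 1108.0| = 3.6 Hz.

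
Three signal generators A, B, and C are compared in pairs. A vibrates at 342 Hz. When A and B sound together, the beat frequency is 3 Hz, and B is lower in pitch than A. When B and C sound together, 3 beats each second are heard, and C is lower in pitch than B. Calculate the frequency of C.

336 Hz

B is below A, so f_B = 342 − 3 = 339 Hz.
C is below B, so f_C = 339 − 3 = 336 Hz.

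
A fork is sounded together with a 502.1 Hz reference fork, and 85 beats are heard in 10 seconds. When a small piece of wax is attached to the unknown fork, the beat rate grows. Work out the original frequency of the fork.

Beat frequency = 85/10 = 8.5 Hz.
|f − 502.1| = 8.5, so the fork was at either 493.6 Hz or 510.6 Hz.
Loading a fork with wax lowers its frequency; the adjustment lowers the fork's frequency.
The beat rate rose, so the adjustment moved the fork further from 502.1 Hz — it was already below the reference.

493.6 Hz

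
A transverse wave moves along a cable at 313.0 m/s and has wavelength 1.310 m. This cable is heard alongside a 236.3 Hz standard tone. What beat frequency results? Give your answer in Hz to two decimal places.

Source frequency f = v/λ = 313.0/1.310 = 238.9313 Hz.
f_beat = |238.9313 − 236.3| = 2.63 Hz.

2.63 Hz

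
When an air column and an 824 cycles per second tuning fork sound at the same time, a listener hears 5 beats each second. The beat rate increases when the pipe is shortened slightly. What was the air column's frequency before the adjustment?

829 Hz

|f − 824| = 5, so the air column was at either 819 Hz or 829 Hz.
A shorter pipe has a higher fundamental; the adjustment raises the air column's frequency.
The beat rate rose, so the adjustment moved the air column further from 824 Hz — it was already above the reference.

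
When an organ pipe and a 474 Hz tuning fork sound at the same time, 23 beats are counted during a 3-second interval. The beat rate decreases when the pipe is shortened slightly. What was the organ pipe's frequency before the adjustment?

Beat frequency = 23/3 = 7.6667 Hz.
|f − 474| = 7.6667, so the organ pipe was at either 466.3333 Hz or 481.6667 Hz.
A shorter pipe has a higher fundamental; the adjustment raises the organ pipe's frequency.
The beat rate fell, so the adjustment moved the organ pipe toward 474 Hz — it must have started below the reference.

466.3333 Hz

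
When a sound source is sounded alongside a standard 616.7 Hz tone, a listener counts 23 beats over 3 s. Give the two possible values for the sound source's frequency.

609.0333 Hz or 624.3667 Hz

Beat frequency = 23/3 = 7.6667 Hz.
|f − 616.7| = 7.6667, so f = 616.7 ± 7.6667.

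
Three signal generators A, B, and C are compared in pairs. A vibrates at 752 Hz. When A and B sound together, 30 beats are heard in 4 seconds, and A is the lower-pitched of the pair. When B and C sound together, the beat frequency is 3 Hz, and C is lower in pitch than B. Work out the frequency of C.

A–B: Beat frequency = 30/4 = 7.5 Hz.
B is above A, so f_B = 752 + 7.5 = 759.5 Hz.
C is below B, so f_C = 759.5 − 3 = 756.5 Hz.

756.5 Hz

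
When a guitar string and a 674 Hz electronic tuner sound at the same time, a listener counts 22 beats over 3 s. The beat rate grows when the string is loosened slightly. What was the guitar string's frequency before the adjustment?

666.6667 Hz

Beat frequency = 22/3 = 7.3333 Hz.
|f − 674| = 7.3333, so the guitar string was at either 666.6667 Hz or 681.3333 Hz.
Reducing tension lowers a string's frequency; the adjustment lowers the guitar string's frequency.
The beat rate rose, so the adjustment moved the guitar string further from 674 Hz — it was already below the reference.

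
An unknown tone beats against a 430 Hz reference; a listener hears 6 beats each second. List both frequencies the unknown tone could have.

|f − 430| = 6, so f = 430 ± 6.

424 Hz or 436 Hz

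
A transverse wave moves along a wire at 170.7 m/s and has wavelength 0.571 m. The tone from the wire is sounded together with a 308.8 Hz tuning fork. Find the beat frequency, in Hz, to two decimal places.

9.85 Hz

Source frequency f = v/λ = 170.7/0.571 = 298.9492 Hz.
f_beat = |298.9492 − 308.8| = 9.85 Hz.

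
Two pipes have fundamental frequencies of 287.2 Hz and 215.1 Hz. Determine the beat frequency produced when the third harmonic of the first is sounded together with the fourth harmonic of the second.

1.2 Hz

Third harmonic of the first: 3·287.2 = 861.6 Hz.
Fourth harmonic of the second: 4·215.1 = 860.4 Hz.
f_beat = |861.6 − 860.4| = 1.2 Hz.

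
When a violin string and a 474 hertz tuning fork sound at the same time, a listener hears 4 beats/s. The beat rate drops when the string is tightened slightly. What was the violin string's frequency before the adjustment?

470 Hz

|f − 474| = 4, so the violin string was at either 470 Hz or 478 Hz.
Increasing tension raises a string's frequency; the adjustment raises the violin string's frequency.
The beat rate fell, so the adjustment moved the violin string toward 474 Hz — it must have started below the reference.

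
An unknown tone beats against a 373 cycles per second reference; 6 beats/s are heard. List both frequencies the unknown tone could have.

|f − 373| = 6, so f = 373 ± 6.

367 Hz or 379 Hz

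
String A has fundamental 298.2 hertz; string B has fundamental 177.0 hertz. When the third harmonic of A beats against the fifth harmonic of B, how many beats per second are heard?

9.6 Hz

Third harmonic of the first: 3·298.2 = 894.6 Hz.
Fifth harmonic of the second: 5·177.0 = 885.0 Hz.
f_beat = |894.6 − 885.0| = 9.6 Hz.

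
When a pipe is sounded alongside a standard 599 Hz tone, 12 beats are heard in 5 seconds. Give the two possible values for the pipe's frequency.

Beat frequency = 12/5 = 2.4 Hz.
|f − 599| = 2.4, so f = 599 ± 2.4.

596.6 Hz or 601.4 Hz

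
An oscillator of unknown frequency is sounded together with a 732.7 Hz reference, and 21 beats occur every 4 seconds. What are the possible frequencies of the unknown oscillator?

Beat frequency = 21/4 = 5.25 Hz.
|f − 732.7| = 5.25, so f = 732.7 ± 5.25.

727.45 Hz or 737.95 Hz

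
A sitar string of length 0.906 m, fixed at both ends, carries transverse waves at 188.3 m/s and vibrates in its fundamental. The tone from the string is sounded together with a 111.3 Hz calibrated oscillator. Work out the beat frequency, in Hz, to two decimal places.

7.38 Hz

For a string fixed at both ends, f_n = n·v/(2L) = 1·188.3/(2·0.906) = 103.9183 Hz.
f_beat = |103.9183 − 111.3| = 7.38 Hz.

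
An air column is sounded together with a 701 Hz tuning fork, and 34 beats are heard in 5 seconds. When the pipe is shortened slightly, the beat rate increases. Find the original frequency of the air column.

Beat frequency = 34/5 = 6.8 Hz.
|f − 701| = 6.8, so the air column was at either 694.2 Hz or 707.8 Hz.
A shorter pipe has a higher fundamental; the adjustment raises the air column's frequency.
The beat rate rose, so the adjustment moved the air column further from 701 Hz — it was already above the reference.

707.8 Hz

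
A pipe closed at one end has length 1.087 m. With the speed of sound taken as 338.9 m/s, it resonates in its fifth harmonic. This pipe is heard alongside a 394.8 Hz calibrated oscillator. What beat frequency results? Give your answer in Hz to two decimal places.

5.08 Hz

Closed pipe (odd harmonics): f_n = n·v/(4L) = 5·338.9/(4·1.087) = 389.7194 Hz.
f_beat = |389.7194 − 394.8| = 5.08 Hz.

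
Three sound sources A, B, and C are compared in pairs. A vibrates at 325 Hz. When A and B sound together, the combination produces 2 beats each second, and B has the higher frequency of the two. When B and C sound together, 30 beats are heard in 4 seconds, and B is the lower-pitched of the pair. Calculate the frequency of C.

B is above A, so f_B = 325 + 2 = 327 Hz.
B–C: Beat frequency = 30/4 = 7.5 Hz.
C is above B, so f_C = 327 + 7.5 = 334.5 Hz.

334.5 Hz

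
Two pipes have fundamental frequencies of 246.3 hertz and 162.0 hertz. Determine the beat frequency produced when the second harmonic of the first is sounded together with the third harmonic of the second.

Second harmonic of the first: 2·246.3 = 492.6 Hz.
Third harmonic of the second: 3·162.0 = 486.0 Hz.
f_beat = |492.6 − 486.0| = 6.6 Hz.

6.6 Hz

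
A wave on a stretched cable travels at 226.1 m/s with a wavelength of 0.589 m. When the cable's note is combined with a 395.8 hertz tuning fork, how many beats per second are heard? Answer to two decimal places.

11.93 Hz

Source frequency f = v/λ = 226.1/0.589 = 383.8710 Hz.
f_beat = |383.8710 − 395.8| = 11.93 Hz.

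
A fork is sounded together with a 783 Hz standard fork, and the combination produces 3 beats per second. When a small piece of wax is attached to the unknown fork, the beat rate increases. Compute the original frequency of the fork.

780 Hz

|f − 783| = 3, so the fork was at either 780 Hz or 786 Hz.
Loading a fork with wax lowers its frequency; the adjustment lowers the fork's frequency.
The beat rate rose, so the adjustment moved the fork further from 783 Hz — it was already below the reference.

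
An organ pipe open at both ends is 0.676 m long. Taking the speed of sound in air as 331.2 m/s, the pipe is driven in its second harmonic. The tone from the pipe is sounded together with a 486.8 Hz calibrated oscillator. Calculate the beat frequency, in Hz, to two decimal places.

3.14 Hz

Open pipe: f_n = n·v/(2L) = 2·331.2/(2·0.676) = 489.9408 Hz.
f_beat = |489.9408 − 486.8| = 3.14 Hz.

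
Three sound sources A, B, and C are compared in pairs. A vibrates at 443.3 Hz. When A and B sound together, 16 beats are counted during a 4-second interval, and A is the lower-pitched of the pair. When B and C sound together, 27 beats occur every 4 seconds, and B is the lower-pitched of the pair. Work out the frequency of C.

A–B: Beat frequency = 16/4 = 4 Hz.
B is above A, so f_B = 443.3 + 4 = 447.3 Hz.
B–C: Beat frequency = 27/4 = 6.75 Hz.
C is above B, so f_C = 447.3 + 6.75 = 454.05 Hz.

454.05 Hz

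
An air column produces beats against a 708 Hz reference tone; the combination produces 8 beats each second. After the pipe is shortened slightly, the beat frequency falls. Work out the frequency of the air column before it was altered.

|f − 708| = 8, so the air column was at either 700 Hz or 716 Hz.
A shorter pipe has a higher fundamental; the adjustment raises the air column's frequency.
The beat rate fell, so the adjustment moved the air column toward 708 Hz — it must have started below the reference.

700 Hz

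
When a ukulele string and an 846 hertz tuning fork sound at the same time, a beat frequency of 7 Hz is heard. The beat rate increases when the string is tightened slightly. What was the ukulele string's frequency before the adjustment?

853 Hz

|f − 846| = 7, so the ukulele string was at either 839 Hz or 853 Hz.
Increasing tension raises a string's frequency; the adjustment raises the ukulele string's frequency.
The beat rate rose, so the adjustment moved the ukulele string further from 846 Hz — it was already above the reference.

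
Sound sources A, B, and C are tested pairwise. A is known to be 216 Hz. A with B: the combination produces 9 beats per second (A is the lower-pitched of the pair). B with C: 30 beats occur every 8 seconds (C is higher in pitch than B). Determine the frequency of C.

228.75 Hz

B is above A, so f_B = 216 + 9 = 225 Hz.
B–C: Beat frequency = 30/8 = 3.75 Hz.
C is above B, so f_C = 225 + 3.75 = 228.75 Hz.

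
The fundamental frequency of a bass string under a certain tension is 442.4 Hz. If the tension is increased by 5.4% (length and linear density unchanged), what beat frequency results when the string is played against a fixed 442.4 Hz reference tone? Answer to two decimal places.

11.79 Hz

For a string, f ∝ √T, so the new frequency is 442.4·√1.054 = 454.1878 Hz.
f_beat = |454.1878 − 442.4| = 11.79 Hz.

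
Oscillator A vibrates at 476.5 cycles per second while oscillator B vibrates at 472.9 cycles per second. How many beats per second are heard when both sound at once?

Beats arise from superposition of two nearby frequencies; the beat rate is |f₁ − f₂|.
|476.5 − 472.9| = 3.6 Hz.

3.6 Hz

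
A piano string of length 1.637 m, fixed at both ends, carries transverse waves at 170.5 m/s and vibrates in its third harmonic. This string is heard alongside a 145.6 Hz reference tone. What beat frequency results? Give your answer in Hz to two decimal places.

10.63 Hz

For a string fixed at both ends, f_n = n·v/(2L) = 3·170.5/(2·1.637) = 156.2309 Hz.
f_beat = |156.2309 − 145.6| = 10.63 Hz.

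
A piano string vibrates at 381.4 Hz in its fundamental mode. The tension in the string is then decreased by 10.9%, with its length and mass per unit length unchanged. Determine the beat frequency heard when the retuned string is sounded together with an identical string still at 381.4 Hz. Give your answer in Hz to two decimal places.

For a string, f ∝ √T, so the new frequency is 381.4·√0.891 = 360.0141 Hz.
f_beat = |360.0141 − 381.4| = 21.39 Hz.

21.39 Hz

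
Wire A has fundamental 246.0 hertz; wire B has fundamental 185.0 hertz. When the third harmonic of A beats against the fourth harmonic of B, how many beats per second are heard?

Third harmonic of the first: 3·246.0 = 738.0 Hz.
Fourth harmonic of the second: 4·185.0 = 740.0 Hz.
f_beat = |738.0 − 740.0| = 2.0 Hz.

2.0 Hz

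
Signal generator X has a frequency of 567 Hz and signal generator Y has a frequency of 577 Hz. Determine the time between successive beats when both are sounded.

f_beat = |567 − 577| = 10 Hz.
Beat period T = 1 / f_beat = 1 / 10 s.

0.100 s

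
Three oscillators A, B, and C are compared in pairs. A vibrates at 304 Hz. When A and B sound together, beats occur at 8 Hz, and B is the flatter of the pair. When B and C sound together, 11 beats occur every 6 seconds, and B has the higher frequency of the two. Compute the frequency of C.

B is below A, so f_B = 304 − 8 = 296 Hz.
B–C: Beat frequency = 11/6 = 1.8333 Hz.
C is below B, so f_C = 296 − 1.8333 = 294.1667 Hz.

294.1667 Hz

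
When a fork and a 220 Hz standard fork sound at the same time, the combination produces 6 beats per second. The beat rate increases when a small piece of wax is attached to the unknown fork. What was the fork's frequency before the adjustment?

|f − 220| = 6, so the fork was at either 214 Hz or 226 Hz.
Loading a fork with wax lowers its frequency; the adjustment lowers the fork's frequency.
The beat rate rose, so the adjustment moved the fork further from 220 Hz — it was already below the reference.

214 Hz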